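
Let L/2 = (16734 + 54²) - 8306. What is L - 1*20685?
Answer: 2003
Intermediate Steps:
L = 22688 (L = 2*((16734 + 54²) - 8306) = 2*((16734 + 2916) - 8306) = 2*(19650 - 8306) = 2*11344 = 22688)
L - 1*20685 = 22688 - 1*20685 = 22688 - 20685 = 2003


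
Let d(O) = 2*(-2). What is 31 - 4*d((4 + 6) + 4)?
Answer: 47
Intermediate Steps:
d(O) = -4
31 - 4*d((4 + 6) + 4) = 31 - 4*(-4) = 31 + 16 = 47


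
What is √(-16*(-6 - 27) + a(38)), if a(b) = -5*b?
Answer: 13*√2 ≈ 18.385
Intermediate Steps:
√(-16*(-6 - 27) + a(38)) = √(-16*(-6 - 27) - 5*38) = √(-16*(-33) - 190) = √(528 - 190) = √338 = 13*√2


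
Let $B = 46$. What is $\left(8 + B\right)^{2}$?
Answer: $2916$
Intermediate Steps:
$\left(8 + B\right)^{2} = \left(8 + 46\right)^{2} = 54^{2} = 2916$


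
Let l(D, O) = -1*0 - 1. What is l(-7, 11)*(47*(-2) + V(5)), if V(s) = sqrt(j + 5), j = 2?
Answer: 94 - sqrt(7) ≈ 91.354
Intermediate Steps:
l(D, O) = -1 (l(D, O) = 0 - 1 = -1)
V(s) = sqrt(7) (V(s) = sqrt(2 + 5) = sqrt(7))
l(-7, 11)*(47*(-2) + V(5)) = -(47*(-2) + sqrt(7)) = -(-94 + sqrt(7)) = 94 - sqrt(7)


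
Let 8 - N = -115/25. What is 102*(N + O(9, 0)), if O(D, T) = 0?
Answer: 6426/5 ≈ 1285.2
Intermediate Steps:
N = 63/5 (N = 8 - (-115)/25 = 8 - 1*(-23/5) = 8 + 23/5 = 63/5 ≈ 12.600)
102*(N + O(9, 0)) = 102*(63/5 + 0) = 102*(63/5) = 6426/5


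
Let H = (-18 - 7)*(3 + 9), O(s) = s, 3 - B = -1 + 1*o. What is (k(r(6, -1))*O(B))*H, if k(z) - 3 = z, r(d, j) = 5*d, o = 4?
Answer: 0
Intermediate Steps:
B = 0 (B = 3 - (-1 + 1*4) = 3 - (-1 + 4) = 3 - 1*3 = 3 - 3 = 0)
k(z) = 3 + z
H = -300 (H = -25*12 = -300)
(k(r(6, -1))*O(B))*H = ((3 + 5*6)*0)*(-300) = ((3 + 30)*0)*(-300) = (33*0)*(-300) = 0*(-300) = 0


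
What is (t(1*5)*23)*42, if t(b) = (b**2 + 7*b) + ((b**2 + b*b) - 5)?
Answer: 101430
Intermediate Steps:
t(b) = -5 + 3*b**2 + 7*b (t(b) = (b**2 + 7*b) + ((b**2 + b**2) - 5) = (b**2 + 7*b) + (2*b**2 - 5) = (b**2 + 7*b) + (-5 + 2*b**2) = -5 + 3*b**2 + 7*b)
(t(1*5)*23)*42 = ((-5 + 3*(1*5)**2 + 7*(1*5))*23)*42 = ((-5 + 3*5**2 + 7*5)*23)*42 = ((-5 + 3*25 + 35)*23)*42 = ((-5 + 75 + 35)*23)*42 = (105*23)*42 = 2415*42 = 101430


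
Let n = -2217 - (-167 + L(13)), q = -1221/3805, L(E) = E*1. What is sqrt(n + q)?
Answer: 2*I*sqrt(7468202870)/3805 ≈ 45.424*I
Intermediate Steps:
L(E) = E
q = -1221/3805 (q = -1221*1/3805 = -1221/3805 ≈ -0.32089)
n = -2063 (n = -2217 - (-167 + 13) = -2217 - 1*(-154) = -2217 + 154 = -2063)
sqrt(n + q) = sqrt(-2063 - 1221/3805) = sqrt(-7850936/3805) = 2*I*sqrt(7468202870)/3805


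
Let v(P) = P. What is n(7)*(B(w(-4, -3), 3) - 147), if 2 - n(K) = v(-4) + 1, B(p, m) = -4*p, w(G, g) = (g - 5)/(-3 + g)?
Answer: -2285/3 ≈ -761.67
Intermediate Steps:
w(G, g) = (-5 + g)/(-3 + g)
n(K) = 5 (n(K) = 2 - (-4 + 1) = 2 - 1*(-3) = 2 + 3 = 5)
n(7)*(B(w(-4, -3), 3) - 147) = 5*(-4*(-5 - 3)/(-3 - 3) - 147) = 5*(-4*(-8)/(-6) - 147) = 5*(-(-2)*(-8)/3 - 147) = 5*(-4*4/3 - 147) = 5*(-16/3 - 147) = 5*(-457/3) = -2285/3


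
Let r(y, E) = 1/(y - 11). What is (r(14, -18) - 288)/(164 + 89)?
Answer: -863/759 ≈ -1.1370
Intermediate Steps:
r(y, E) = 1/(-11 + y)
(r(14, -18) - 288)/(164 + 89) = (1/(-11 + 14) - 288)/(164 + 89) = (1/3 - 288)/253 = (⅓ - 288)*(1/253) = -863/3*1/253 = -863/759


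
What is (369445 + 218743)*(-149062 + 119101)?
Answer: -17622700668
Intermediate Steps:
(369445 + 218743)*(-149062 + 119101) = 588188*(-29961) = -17622700668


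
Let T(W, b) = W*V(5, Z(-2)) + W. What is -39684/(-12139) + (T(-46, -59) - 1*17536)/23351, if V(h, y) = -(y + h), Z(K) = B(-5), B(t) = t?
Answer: 713233186/283457789 ≈ 2.5162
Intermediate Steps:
Z(K) = -5
V(h, y) = -h - y (V(h, y) = -(h + y) = -h - y)
T(W, b) = W (T(W, b) = W*(-1*5 - 1*(-5)) + W = W*(-5 + 5) + W = W*0 + W = 0 + W = W)
-39684/(-12139) + (T(-46, -59) - 1*17536)/23351 = -39684/(-12139) + (-46 - 1*17536)/23351 = -39684*(-1/12139) + (-46 - 17536)*(1/23351) = 39684/12139 - 17582*1/23351 = 39684/12139 - 17582/23351 = 713233186/283457789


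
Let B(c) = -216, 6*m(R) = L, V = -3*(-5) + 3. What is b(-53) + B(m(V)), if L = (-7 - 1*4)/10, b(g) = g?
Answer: -269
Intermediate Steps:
V = 18 (V = 15 + 3 = 18)
L = -11/10 (L = (-7 - 4)*(1/10) = -11*1/10 = -11/10 ≈ -1.1000)
m(R) = -11/60 (m(R) = (1/6)*(-11/10) = -11/60)
b(-53) + B(m(V)) = -53 - 216 = -269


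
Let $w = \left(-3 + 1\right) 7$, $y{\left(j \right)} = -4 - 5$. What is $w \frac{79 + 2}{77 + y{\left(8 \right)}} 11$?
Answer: $- \frac{6237}{34} \approx -183.44$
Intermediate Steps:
$y{\left(j \right)} = -9$ ($y{\left(j \right)} = -4 - 5 = -9$)
$w = -14$ ($w = \left(-2\right) 7 = -14$)
$w \frac{79 + 2}{77 + y{\left(8 \right)}} 11 = - 14 \frac{79 + 2}{77 - 9} \cdot 11 = - 14 \cdot \frac{81}{68} \cdot 11 = - 14 \cdot 81 \cdot \frac{1}{68} \cdot 11 = \left(-14\right) \frac{81}{68} \cdot 11 = \left(- \frac{567}{34}\right) 11 = - \frac{6237}{34}$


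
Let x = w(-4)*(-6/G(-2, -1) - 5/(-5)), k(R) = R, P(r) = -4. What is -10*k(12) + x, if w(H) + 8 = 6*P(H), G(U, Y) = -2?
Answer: -248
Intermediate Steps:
w(H) = -32 (w(H) = -8 + 6*(-4) = -8 - 24 = -32)
x = -128 (x = -32*(-6/(-2) - 5/(-5)) = -32*(-6*(-1/2) - 5*(-1/5)) = -32*(3 + 1) = -32*4 = -128)
-10*k(12) + x = -10*12 - 128 = -120 - 128 = -248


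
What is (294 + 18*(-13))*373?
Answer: 22380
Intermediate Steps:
(294 + 18*(-13))*373 = (294 - 234)*373 = 60*373 = 22380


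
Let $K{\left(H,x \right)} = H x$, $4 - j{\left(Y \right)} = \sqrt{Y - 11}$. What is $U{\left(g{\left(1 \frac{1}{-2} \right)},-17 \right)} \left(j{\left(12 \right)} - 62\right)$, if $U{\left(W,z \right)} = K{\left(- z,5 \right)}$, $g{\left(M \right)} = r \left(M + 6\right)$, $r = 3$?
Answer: $-5015$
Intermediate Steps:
$g{\left(M \right)} = 18 + 3 M$ ($g{\left(M \right)} = 3 \left(M + 6\right) = 3 \left(6 + M\right) = 18 + 3 M$)
$j{\left(Y \right)} = 4 - \sqrt{-11 + Y}$ ($j{\left(Y \right)} = 4 - \sqrt{Y - 11} = 4 - \sqrt{-11 + Y}$)
$U{\left(W,z \right)} = - 5 z$ ($U{\left(W,z \right)} = - z 5 = - 5 z$)
$U{\left(g{\left(1 \frac{1}{-2} \right)},-17 \right)} \left(j{\left(12 \right)} - 62\right) = \left(-5\right) \left(-17\right) \left(\left(4 - \sqrt{-11 + 12}\right) - 62\right) = 85 \left(\left(4 - \sqrt{1}\right) - 62\right) = 85 \left(\left(4 - 1\right) - 62\right) = 85 \left(3 - 62\right) = 85 \left(-59\right) = -5015$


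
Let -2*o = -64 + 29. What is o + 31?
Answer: 97/2 ≈ 48.500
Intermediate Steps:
o = 35/2 (o = -(-64 + 29)/2 = -½*(-35) = 35/2 ≈ 17.500)
o + 31 = 35/2 + 31 = 97/2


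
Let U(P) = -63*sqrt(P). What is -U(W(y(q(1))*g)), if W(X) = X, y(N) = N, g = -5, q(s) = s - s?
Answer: 0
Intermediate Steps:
q(s) = 0
-U(W(y(q(1))*g)) = -(-63)*sqrt(0*(-5)) = -(-63)*sqrt(0) = -(-63)*0 = -1*0 = 0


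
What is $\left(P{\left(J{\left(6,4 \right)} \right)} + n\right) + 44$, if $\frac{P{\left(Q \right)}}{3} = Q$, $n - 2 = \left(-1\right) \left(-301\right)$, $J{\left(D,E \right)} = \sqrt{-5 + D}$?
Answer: $350$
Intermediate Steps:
$n = 303$ ($n = 2 - -301 = 2 + 301 = 303$)
$P{\left(Q \right)} = 3 Q$
$\left(P{\left(J{\left(6,4 \right)} \right)} + n\right) + 44 = \left(3 \sqrt{-5 + 6} + 303\right) + 44 = \left(3 \sqrt{1} + 303\right) + 44 = \left(3 \cdot 1 + 303\right) + 44 = \left(3 + 303\right) + 44 = 306 + 44 = 350$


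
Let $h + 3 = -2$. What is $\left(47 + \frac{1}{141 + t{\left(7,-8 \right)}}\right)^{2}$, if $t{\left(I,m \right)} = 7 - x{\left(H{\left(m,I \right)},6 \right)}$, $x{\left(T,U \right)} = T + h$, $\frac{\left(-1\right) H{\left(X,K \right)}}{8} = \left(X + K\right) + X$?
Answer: $\frac{14500864}{6561} \approx 2210.2$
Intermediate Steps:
$h = -5$ ($h = -3 - 2 = -5$)
$H{\left(X,K \right)} = - 16 X - 8 K$ ($H{\left(X,K \right)} = - 8 \left(\left(X + K\right) + X\right) = - 8 \left(\left(K + X\right) + X\right) = - 8 \left(K + 2 X\right) = - 16 X - 8 K$)
$x{\left(T,U \right)} = -5 + T$ ($x{\left(T,U \right)} = T - 5 = -5 + T$)
$t{\left(I,m \right)} = 12 + 8 I + 16 m$ ($t{\left(I,m \right)} = 7 - \left(-5 - \left(8 I + 16 m\right)\right) = 7 - \left(-5 - 16 m - 8 I\right) = 7 + \left(5 + 8 I + 16 m\right) = 12 + 8 I + 16 m$)
$\left(47 + \frac{1}{141 + t{\left(7,-8 \right)}}\right)^{2} = \left(47 + \frac{1}{141 + \left(12 + 8 \cdot 7 + 16 \left(-8\right)\right)}\right)^{2} = \left(47 + \frac{1}{141 + \left(12 + 56 - 128\right)}\right)^{2} = \left(47 + \frac{1}{141 - 60}\right)^{2} = \left(47 + \frac{1}{81}\right)^{2} = \left(\frac{3808}{81}\right)^{2} = \frac{14500864}{6561}$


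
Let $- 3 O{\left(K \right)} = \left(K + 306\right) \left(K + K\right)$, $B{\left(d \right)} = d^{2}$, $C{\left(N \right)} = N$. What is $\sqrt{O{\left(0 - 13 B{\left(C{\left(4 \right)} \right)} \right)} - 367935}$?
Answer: $\frac{i \sqrt{3189111}}{3} \approx 595.27 i$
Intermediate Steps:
$O{\left(K \right)} = - \frac{2 K \left(306 + K\right)}{3}$ ($O{\left(K \right)} = - \frac{\left(K + 306\right) \left(K + K\right)}{3} = - \frac{\left(306 + K\right) 2 K}{3} = - \frac{2 K \left(306 + K\right)}{3}$)
$\sqrt{O{\left(0 - 13 B{\left(C{\left(4 \right)} \right)} \right)} - 367935} = \sqrt{- \frac{2 \left(0 - 13 \cdot 4^{2}\right) \left(306 + \left(0 - 13 \cdot 4^{2}\right)\right)}{3} - 367935} = \sqrt{- \frac{2 \left(0 - 208\right) \left(306 + \left(0 - 208\right)\right)}{3} - 367935} = \sqrt{\left(- \frac{2}{3}\right) \left(-208\right) \left(306 - 208\right) - 367935} = \sqrt{\left(- \frac{2}{3}\right) \left(-208\right) 98 - 367935} = \sqrt{\frac{40768}{3} - 367935} = \sqrt{- \frac{1063037}{3}} = \frac{i \sqrt{3189111}}{3}$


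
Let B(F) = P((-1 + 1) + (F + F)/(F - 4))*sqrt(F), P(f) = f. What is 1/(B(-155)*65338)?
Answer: -159*I*sqrt(155)/3139490900 ≈ -6.3053e-7*I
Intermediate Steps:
B(F) = 2*F**(3/2)/(-4 + F) (B(F) = ((-1 + 1) + (F + F)/(F - 4))*sqrt(F) = (0 + (2*F)/(-4 + F))*sqrt(F) = (0 + 2*F/(-4 + F))*sqrt(F) = (2*F/(-4 + F))*sqrt(F) = 2*F**(3/2)/(-4 + F))
1/(B(-155)*65338) = 1/((2*(-155)**(3/2)/(-4 - 155))*65338) = (1/65338)/(2*(-155*I*sqrt(155))/(-159)) = (1/65338)/(2*(-155*I*sqrt(155))*(-1/159)) = (1/65338)/(310*I*sqrt(155)/159) = -159*I*sqrt(155)/48050*(1/65338) = -159*I*sqrt(155)/3139490900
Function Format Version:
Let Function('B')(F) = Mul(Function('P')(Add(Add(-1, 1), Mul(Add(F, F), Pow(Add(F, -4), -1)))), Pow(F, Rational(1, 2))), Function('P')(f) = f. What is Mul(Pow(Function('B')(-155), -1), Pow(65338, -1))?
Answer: Mul(Rational(-159, 3139490900), I, Pow(155, Rational(1, 2))) ≈ Mul(-6.3053e-7, I)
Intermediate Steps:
Function('B')(F) = Mul(2, Pow(F, Rational(3, 2)), Pow(Add(-4, F), -1)) (Function('B')(F) = Mul(Add(Add(-1, 1), Mul(Add(F, F), Pow(Add(F, -4), -1))), Pow(F, Rational(1, 2))) = Mul(Add(0, Mul(Mul(2, F), Pow(Add(-4, F), -1))), Pow(F, Rational(1, 2))) = Mul(Add(0, Mul(2, F, Pow(Add(-4, F), -1))), Pow(F, Rational(1, 2))) = Mul(Mul(2, F, Pow(Add(-4, F), -1)), Pow(F, Rational(1, 2))) = Mul(2, Pow(F, Rational(3, 2)), Pow(Add(-4, F), -1)))
Mul(Pow(Function('B')(-155), -1), Pow(65338, -1)) = Mul(Pow(Mul(2, Pow(-155, Rational(3, 2)), Pow(Add(-4, -155), -1)), -1), Pow(65338, -1)) = Mul(Pow(Mul(2, Mul(-155, I, Pow(155, Rational(1, 2))), Pow(-159, -1)), -1), Rational(1, 65338)) = Mul(Pow(Mul(2, Mul(-155, I, Pow(155, Rational(1, 2))), Rational(-1, 159)), -1), Rational(1, 65338)) = Mul(Pow(Mul(Rational(310, 159), I, Pow(155, Rational(1, 2))), -1), Rational(1, 65338)) = Mul(Mul(Rational(-159, 48050), I, Pow(155, Rational(1, 2))), Rational(1, 65338)) = Mul(Rational(-159, 3139490900), I, Pow(155, Rational(1, 2)))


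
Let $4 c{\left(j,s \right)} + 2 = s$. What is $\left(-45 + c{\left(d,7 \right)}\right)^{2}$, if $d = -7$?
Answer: $\frac{30625}{16} \approx 1914.1$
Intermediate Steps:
$c{\left(j,s \right)} = - \frac{1}{2} + \frac{s}{4}$
$\left(-45 + c{\left(d,7 \right)}\right)^{2} = \left(-45 + \left(- \frac{1}{2} + \frac{1}{4} \cdot 7\right)\right)^{2} = \left(-45 + \left(- \frac{1}{2} + \frac{7}{4}\right)\right)^{2} = \left(-45 + \frac{5}{4}\right)^{2} = \left(- \frac{175}{4}\right)^{2} = \frac{30625}{16}$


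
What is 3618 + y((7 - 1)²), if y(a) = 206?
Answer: 3824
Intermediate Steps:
3618 + y((7 - 1)²) = 3618 + 206 = 3824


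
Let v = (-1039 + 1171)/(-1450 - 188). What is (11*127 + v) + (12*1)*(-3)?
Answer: 371531/273 ≈ 1360.9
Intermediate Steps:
v = -22/273 (v = 132/(-1638) = 132*(-1/1638) = -22/273 ≈ -0.080586)
(11*127 + v) + (12*1)*(-3) = (11*127 - 22/273) + (12*1)*(-3) = (1397 - 22/273) + 12*(-3) = 381359/273 - 36 = 371531/273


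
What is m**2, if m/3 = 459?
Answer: 1896129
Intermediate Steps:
m = 1377 (m = 3*459 = 1377)
m**2 = 1377**2 = 1896129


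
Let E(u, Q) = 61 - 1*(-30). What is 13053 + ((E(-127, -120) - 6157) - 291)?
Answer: 6696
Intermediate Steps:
E(u, Q) = 91 (E(u, Q) = 61 + 30 = 91)
13053 + ((E(-127, -120) - 6157) - 291) = 13053 + ((91 - 6157) - 291) = 13053 + (-6066 - 291) = 13053 - 6357 = 6696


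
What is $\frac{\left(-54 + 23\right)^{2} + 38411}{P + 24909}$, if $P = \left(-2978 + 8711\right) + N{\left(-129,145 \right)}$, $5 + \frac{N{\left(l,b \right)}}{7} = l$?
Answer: $\frac{9843}{7426} \approx 1.3255$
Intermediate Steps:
$N{\left(l,b \right)} = -35 + 7 l$
$P = 4795$ ($P = \left(-2978 + 8711\right) + \left(-35 + 7 \left(-129\right)\right) = 5733 - 938 = 4795$)
$\frac{\left(-54 + 23\right)^{2} + 38411}{P + 24909} = \frac{\left(-54 + 23\right)^{2} + 38411}{4795 + 24909} = \frac{\left(-31\right)^{2} + 38411}{29704} = \left(961 + 38411\right) \frac{1}{29704} = 39372 \cdot \frac{1}{29704} = \frac{9843}{7426}$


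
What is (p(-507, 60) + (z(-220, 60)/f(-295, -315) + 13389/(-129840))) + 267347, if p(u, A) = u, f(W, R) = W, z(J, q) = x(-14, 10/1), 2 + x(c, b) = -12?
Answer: 681381134667/2553520 ≈ 2.6684e+5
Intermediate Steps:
x(c, b) = -14 (x(c, b) = -2 - 12 = -14)
z(J, q) = -14
(p(-507, 60) + (z(-220, 60)/f(-295, -315) + 13389/(-129840))) + 267347 = (-507 + (-14/(-295) + 13389/(-129840))) + 267347 = (-507 + (-14*(-1/295) + 13389*(-1/129840))) + 267347 = (-507 + (14/295 - 4463/43280)) + 267347 = (-507 - 142133/2553520) + 267347 = -1294776773/2553520 + 267347 = 681381134667/2553520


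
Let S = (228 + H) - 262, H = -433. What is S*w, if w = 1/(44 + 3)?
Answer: -467/47 ≈ -9.9362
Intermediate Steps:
S = -467 (S = (228 - 433) - 262 = -205 - 262 = -467)
w = 1/47 ≈ 0.021277
S*w = -467*1/47 = -467/47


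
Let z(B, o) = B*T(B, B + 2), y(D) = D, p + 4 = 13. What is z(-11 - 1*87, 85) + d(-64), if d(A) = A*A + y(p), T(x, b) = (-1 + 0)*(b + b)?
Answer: -14711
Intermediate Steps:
p = 9 (p = -4 + 13 = 9)
T(x, b) = -2*b
z(B, o) = B*(-4 - 2*B) (z(B, o) = B*(-2*(B + 2)) = B*(-2*(2 + B)) = B*(-4 - 2*B))
d(A) = 9 + A² (d(A) = A*A + 9 = A² + 9 = 9 + A²)
z(-11 - 1*87, 85) + d(-64) = 2*(-11 - 1*87)*(-2 - (-11 - 1*87)) + (9 + (-64)²) = 2*(-11 - 87)*(-2 - (-11 - 87)) + (9 + 4096) = 2*(-98)*(-2 - 1*(-98)) + 4105 = 2*(-98)*(-2 + 98) + 4105 = 2*(-98)*96 + 4105 = -18816 + 4105 = -14711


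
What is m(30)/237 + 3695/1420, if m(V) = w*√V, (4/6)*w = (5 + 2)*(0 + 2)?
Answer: 739/284 + 7*√30/79 ≈ 3.0874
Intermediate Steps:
w = 21 (w = 3*((5 + 2)*(0 + 2))/2 = 3*(7*2)/2 = (3/2)*14 = 21)
m(V) = 21*√V
m(30)/237 + 3695/1420 = (21*√30)/237 + 3695/1420 = (21*√30)*(1/237) + 3695*(1/1420) = 7*√30/79 + 739/284 = 739/284 + 7*√30/79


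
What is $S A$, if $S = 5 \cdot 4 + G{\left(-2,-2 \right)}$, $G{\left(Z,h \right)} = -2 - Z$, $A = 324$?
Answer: $6480$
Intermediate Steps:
$S = 20$ ($S = 5 \cdot 4 - 0 = 20 + \left(-2 + 2\right) = 20 + 0 = 20$)
$S A = 20 \cdot 324 = 6480$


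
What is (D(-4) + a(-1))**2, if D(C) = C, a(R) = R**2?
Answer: 9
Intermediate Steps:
(D(-4) + a(-1))**2 = (-4 + (-1)**2)**2 = (-4 + 1)**2 = (-3)**2 = 9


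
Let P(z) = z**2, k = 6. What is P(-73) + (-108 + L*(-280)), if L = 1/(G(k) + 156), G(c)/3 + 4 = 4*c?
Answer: 140932/27 ≈ 5219.7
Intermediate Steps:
G(c) = -12 + 12*c (G(c) = -12 + 3*(4*c) = -12 + 12*c)
L = 1/216 (L = 1/((-12 + 12*6) + 156) = 1/((-12 + 72) + 156) = 1/(60 + 156) = 1/216 ≈ 0.0046296)
P(-73) + (-108 + L*(-280)) = (-73)**2 + (-108 + (1/216)*(-280)) = 5329 + (-108 - 35/27) = 5329 - 2951/27 = 140932/27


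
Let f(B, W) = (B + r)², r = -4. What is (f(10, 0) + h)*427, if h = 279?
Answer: 134505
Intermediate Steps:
f(B, W) = (-4 + B)² (f(B, W) = (B - 4)² = (-4 + B)²)
(f(10, 0) + h)*427 = ((-4 + 10)² + 279)*427 = (6² + 279)*427 = (36 + 279)*427 = 315*427 = 134505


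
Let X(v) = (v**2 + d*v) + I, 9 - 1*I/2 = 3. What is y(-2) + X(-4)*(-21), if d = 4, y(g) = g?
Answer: -254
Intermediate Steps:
I = 12 (I = 18 - 2*3 = 18 - 6 = 12)
X(v) = 12 + v**2 + 4*v (X(v) = (v**2 + 4*v) + 12 = 12 + v**2 + 4*v)
y(-2) + X(-4)*(-21) = -2 + (12 + (-4)**2 + 4*(-4))*(-21) = -2 + (12 + 16 - 16)*(-21) = -2 + 12*(-21) = -2 - 252 = -254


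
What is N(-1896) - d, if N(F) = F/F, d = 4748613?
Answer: -4748612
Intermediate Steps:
N(F) = 1
N(-1896) - d = 1 - 1*4748613 = 1 - 4748613 = -4748612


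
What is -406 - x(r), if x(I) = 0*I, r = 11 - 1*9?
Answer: -406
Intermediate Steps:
r = 2 (r = 11 - 9 = 2)
x(I) = 0
-406 - x(r) = -406 - 1*0 = -406 + 0 = -406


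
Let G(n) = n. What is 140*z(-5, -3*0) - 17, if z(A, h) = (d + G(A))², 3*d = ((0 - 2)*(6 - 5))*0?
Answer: 3483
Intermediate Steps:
d = 0 (d = (((0 - 2)*(6 - 5))*0)/3 = (-2*1*0)/3 = (-2*0)/3 = (⅓)*0 = 0)
z(A, h) = A² (z(A, h) = (0 + A)² = A²)
140*z(-5, -3*0) - 17 = 140*(-5)² - 17 = 140*25 - 17 = 3500 - 17 = 3483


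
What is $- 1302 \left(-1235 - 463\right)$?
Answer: $2210796$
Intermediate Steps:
$- 1302 \left(-1235 - 463\right) = \left(-1302\right) \left(-1698\right) = 2210796$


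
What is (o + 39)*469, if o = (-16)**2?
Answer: 138355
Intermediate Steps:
o = 256
(o + 39)*469 = (256 + 39)*469 = 295*469 = 138355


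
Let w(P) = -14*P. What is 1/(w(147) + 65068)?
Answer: 1/63010 ≈ 1.5870e-5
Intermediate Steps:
1/(w(147) + 65068) = 1/(-14*147 + 65068) = 1/(-2058 + 65068) = 1/63010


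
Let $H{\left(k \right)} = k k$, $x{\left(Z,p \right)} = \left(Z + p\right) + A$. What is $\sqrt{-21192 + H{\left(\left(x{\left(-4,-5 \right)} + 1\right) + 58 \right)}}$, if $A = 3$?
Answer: $i \sqrt{18383} \approx 135.58 i$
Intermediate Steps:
$x{\left(Z,p \right)} = 3 + Z + p$ ($x{\left(Z,p \right)} = \left(Z + p\right) + 3 = 3 + Z + p$)
$H{\left(k \right)} = k^{2}$
$\sqrt{-21192 + H{\left(\left(x{\left(-4,-5 \right)} + 1\right) + 58 \right)}} = \sqrt{-21192 + \left(\left(\left(3 - 4 - 5\right) + 1\right) + 58\right)^{2}} = \sqrt{-21192 + \left(\left(-6 + 1\right) + 58\right)^{2}} = \sqrt{-21192 + \left(-5 + 58\right)^{2}} = \sqrt{-21192 + 53^{2}} = \sqrt{-21192 + 2809} = \sqrt{-18383} = i \sqrt{18383}$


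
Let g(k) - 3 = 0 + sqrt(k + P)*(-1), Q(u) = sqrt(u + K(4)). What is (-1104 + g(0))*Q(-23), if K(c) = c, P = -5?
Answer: sqrt(95) - 1101*I*sqrt(19) ≈ 9.7468 - 4799.1*I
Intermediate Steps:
Q(u) = sqrt(4 + u) (Q(u) = sqrt(u + 4) = sqrt(4 + u))
g(k) = 3 - sqrt(-5 + k) (g(k) = 3 + (0 + sqrt(k - 5)*(-1)) = 3 + (0 + sqrt(-5 + k)*(-1)) = 3 + (0 - sqrt(-5 + k)) = 3 - sqrt(-5 + k))
(-1104 + g(0))*Q(-23) = (-1104 + (3 - sqrt(-5 + 0)))*sqrt(4 - 23) = (-1104 + (3 - sqrt(-5)))*sqrt(-19) = (-1104 + (3 - I*sqrt(5)))*(I*sqrt(19)) = (-1101 - I*sqrt(5))*(I*sqrt(19)) = I*sqrt(19)*(-1101 - I*sqrt(5))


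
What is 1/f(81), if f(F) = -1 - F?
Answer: -1/82 ≈ -0.012195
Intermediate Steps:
1/f(81) = 1/(-1 - 1*81) = 1/(-1 - 81) = 1/(-82) = -1/82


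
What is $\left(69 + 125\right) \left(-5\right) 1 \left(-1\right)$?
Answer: $970$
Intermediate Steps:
$\left(69 + 125\right) \left(-5\right) 1 \left(-1\right) = 194 \left(\left(-5\right) \left(-1\right)\right) = 194 \cdot 5 = 970$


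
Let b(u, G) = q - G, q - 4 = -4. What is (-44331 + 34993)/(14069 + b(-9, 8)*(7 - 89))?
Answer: -9338/14725 ≈ -0.63416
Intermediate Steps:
q = 0 (q = 4 - 4 = 0)
b(u, G) = -G (b(u, G) = 0 - G = -G)
(-44331 + 34993)/(14069 + b(-9, 8)*(7 - 89)) = (-44331 + 34993)/(14069 + (-1*8)*(7 - 89)) = -9338/(14069 - 8*(-82)) = -9338/(14069 + 656) = -9338/14725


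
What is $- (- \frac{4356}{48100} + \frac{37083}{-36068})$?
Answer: $\frac{485201127}{433717700} \approx 1.1187$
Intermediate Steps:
$- (- \frac{4356}{48100} + \frac{37083}{-36068}) = - (\left(-4356\right) \frac{1}{48100} + 37083 \left(- \frac{1}{36068}\right)) = - (- \frac{1089}{12025} - \frac{37083}{36068}) = \left(-1\right) \left(- \frac{485201127}{433717700}\right) = \frac{485201127}{433717700}$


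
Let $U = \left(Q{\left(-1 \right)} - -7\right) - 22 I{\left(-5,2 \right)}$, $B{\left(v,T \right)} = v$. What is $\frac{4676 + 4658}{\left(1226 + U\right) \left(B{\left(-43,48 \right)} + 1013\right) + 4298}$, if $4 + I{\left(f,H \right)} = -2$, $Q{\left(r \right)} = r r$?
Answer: $\frac{4667}{664659} \approx 0.0070216$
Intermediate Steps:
$Q{\left(r \right)} = r^{2}$
$I{\left(f,H \right)} = -6$ ($I{\left(f,H \right)} = -4 - 2 = -6$)
$U = 140$ ($U = \left(\left(-1\right)^{2} - -7\right) - -132 = \left(1 + 7\right) + 132 = 8 + 132 = 140$)
$\frac{4676 + 4658}{\left(1226 + U\right) \left(B{\left(-43,48 \right)} + 1013\right) + 4298} = \frac{4676 + 4658}{\left(1226 + 140\right) \left(-43 + 1013\right) + 4298} = \frac{9334}{1366 \cdot 970 + 4298} = \frac{9334}{1325020 + 4298} = \frac{9334}{1329318} = 9334 \cdot \frac{1}{1329318} = \frac{4667}{664659}$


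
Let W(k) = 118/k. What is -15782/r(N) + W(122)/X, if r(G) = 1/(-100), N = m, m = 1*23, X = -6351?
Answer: 611412040141/387411 ≈ 1.5782e+6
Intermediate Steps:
m = 23
N = 23
r(G) = -1/100
-15782/r(N) + W(122)/X = -15782/(-1/100) + (118/122)/(-6351) = -15782*(-100) + (118*(1/122))*(-1/6351) = 1578200 + (59/61)*(-1/6351) = 1578200 - 59/387411 = 611412040141/387411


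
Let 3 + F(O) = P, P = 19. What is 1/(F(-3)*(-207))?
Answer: -1/3312 ≈ -0.00030193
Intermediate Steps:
F(O) = 16 (F(O) = -3 + 19 = 16)
1/(F(-3)*(-207)) = 1/(16*(-207)) = 1/(-3312) = -1/3312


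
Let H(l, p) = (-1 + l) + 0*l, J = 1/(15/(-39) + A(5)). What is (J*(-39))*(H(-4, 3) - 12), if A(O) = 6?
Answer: 8619/73 ≈ 118.07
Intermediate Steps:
J = 13/73 (J = 1/(15/(-39) + 6) = 1/(15*(-1/39) + 6) = 1/(-5/13 + 6) = 1/(73/13) = 13/73 ≈ 0.17808)
H(l, p) = -1 + l (H(l, p) = (-1 + l) + 0 = -1 + l)
(J*(-39))*(H(-4, 3) - 12) = ((13/73)*(-39))*((-1 - 4) - 12) = -507*(-5 - 12)/73 = -507/73*(-17) = 8619/73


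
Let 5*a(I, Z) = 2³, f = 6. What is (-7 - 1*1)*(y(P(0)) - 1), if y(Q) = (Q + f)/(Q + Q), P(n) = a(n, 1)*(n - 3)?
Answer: 9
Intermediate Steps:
a(I, Z) = 8/5 (a(I, Z) = (⅕)*2³ = (⅕)*8 = 8/5)
P(n) = -24/5 + 8*n/5 (P(n) = 8*(n - 3)/5 = 8*(-3 + n)/5 = -24/5 + 8*n/5)
y(Q) = (6 + Q)/(2*Q) (y(Q) = (Q + 6)/(Q + Q) = (6 + Q)/((2*Q)) = (6 + Q)*(1/(2*Q)) = (6 + Q)/(2*Q))
(-7 - 1*1)*(y(P(0)) - 1) = (-7 - 1*1)*((6 + (-24/5 + (8/5)*0))/(2*(-24/5 + (8/5)*0)) - 1) = (-7 - 1)*((6 + (-24/5 + 0))/(2*(-24/5 + 0)) - 1) = -8*((6 - 24/5)/(2*(-24/5)) - 1) = -8*((½)*(-5/24)*(6/5) - 1) = -8*(-⅛ - 1) = -8*(-9/8) = 9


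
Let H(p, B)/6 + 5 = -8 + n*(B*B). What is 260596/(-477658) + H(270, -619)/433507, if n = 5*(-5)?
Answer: -13782997494098/103534043303 ≈ -133.13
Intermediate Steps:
n = -25
H(p, B) = -78 - 150*B**2 (H(p, B) = -30 + 6*(-8 - 25*B*B) = -30 + 6*(-8 - 25*B**2) = -30 + (-48 - 150*B**2) = -78 - 150*B**2)
260596/(-477658) + H(270, -619)/433507 = 260596/(-477658) + (-78 - 150*(-619)**2)/433507 = 260596*(-1/477658) + (-78 - 150*383161)*(1/433507) = -130298/238829 + (-78 - 57474150)*(1/433507) = -130298/238829 - 57474228*1/433507 = -130298/238829 - 57474228/433507 = -13782997494098/103534043303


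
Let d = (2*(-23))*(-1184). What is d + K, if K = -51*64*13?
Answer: 12032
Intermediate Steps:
d = 54464 (d = -46*(-1184) = 54464)
K = -42432 (K = -3264*13 = -42432)
d + K = 54464 - 42432 = 12032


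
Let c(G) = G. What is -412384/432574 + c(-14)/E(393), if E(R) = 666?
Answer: -70175945/72023571 ≈ -0.97435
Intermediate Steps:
-412384/432574 + c(-14)/E(393) = -412384/432574 - 14/666 = -412384*1/432574 - 14*1/666 = -206192/216287 - 7/333 = -70175945/72023571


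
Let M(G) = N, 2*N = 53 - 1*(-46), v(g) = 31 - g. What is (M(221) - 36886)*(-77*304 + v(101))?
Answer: 864847347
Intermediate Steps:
N = 99/2 (N = (53 - 1*(-46))/2 = (53 + 46)/2 = (1/2)*99 = 99/2 ≈ 49.500)
M(G) = 99/2
(M(221) - 36886)*(-77*304 + v(101)) = (99/2 - 36886)*(-77*304 + (31 - 1*101)) = -73673*(-23408 + (31 - 101))/2 = -73673*(-23408 - 70)/2 = -73673/2*(-23478) = 864847347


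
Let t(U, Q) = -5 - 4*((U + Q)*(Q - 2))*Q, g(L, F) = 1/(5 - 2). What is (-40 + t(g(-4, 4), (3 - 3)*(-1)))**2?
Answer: 2025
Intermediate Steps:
g(L, F) = 1/3
t(U, Q) = -5 - 4*Q*(-2 + Q)*(Q + U) (t(U, Q) = -5 - 4*((Q + U)*(-2 + Q))*Q = -5 - 4*((-2 + Q)*(Q + U))*Q = -5 - 4*(-2 + Q)*(Q + U)*Q = -5 - 4*Q*(-2 + Q)*(Q + U))
(-40 + t(g(-4, 4), (3 - 3)*(-1)))**2 = (-40 + (-5 - 4*(-(3 - 3)**3) + 8*((3 - 3)*(-1))**2 - 4*1/3*((3 - 3)*(-1))**2 + 8*((3 - 3)*(-1))*(1/3)))**2 = (-40 + (-5 - 4*(0*(-1))**3 + 8*(0*(-1))**2 - 4*1/3*(0*(-1))**2 + 8*(0*(-1))*(1/3)))**2 = (-40 + (-5 - 4*0**3 + 8*0**2 - 4*1/3*0**2 + 8*0*(1/3)))**2 = (-40 + (-5 - 4*0 + 8*0 - 4*1/3*0 + 0))**2 = (-40 + (-5 + 0 + 0 + 0 + 0))**2 = (-40 - 5)**2 = (-45)**2 = 2025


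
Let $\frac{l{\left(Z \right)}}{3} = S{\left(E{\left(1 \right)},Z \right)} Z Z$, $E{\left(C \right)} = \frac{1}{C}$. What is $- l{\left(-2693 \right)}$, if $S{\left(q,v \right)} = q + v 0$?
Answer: $-21756747$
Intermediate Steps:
$S{\left(q,v \right)} = q$ ($S{\left(q,v \right)} = q + 0 = q$)
$l{\left(Z \right)} = 3 Z^{2}$ ($l{\left(Z \right)} = 3 \frac{Z}{1} Z = 3 \cdot 1 Z Z = 3 Z Z = 3 Z^{2}$)
$- l{\left(-2693 \right)} = - 3 \left(-2693\right)^{2} = - 3 \cdot 7252249 = \left(-1\right) 21756747 = -21756747$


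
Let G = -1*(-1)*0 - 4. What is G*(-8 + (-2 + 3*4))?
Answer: -8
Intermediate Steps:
G = -4 (G = 1*0 - 4 = 0 - 4 = -4)
G*(-8 + (-2 + 3*4)) = -4*(-8 + (-2 + 3*4)) = -4*(-8 + (-2 + 12)) = -4*(-8 + 10) = -4*2 = -8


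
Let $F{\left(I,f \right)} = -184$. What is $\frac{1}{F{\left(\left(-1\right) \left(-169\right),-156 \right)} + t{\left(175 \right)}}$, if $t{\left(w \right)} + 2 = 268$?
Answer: $\frac{1}{82} \approx 0.012195$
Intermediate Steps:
$t{\left(w \right)} = 266$ ($t{\left(w \right)} = -2 + 268 = 266$)
$\frac{1}{F{\left(\left(-1\right) \left(-169\right),-156 \right)} + t{\left(175 \right)}} = \frac{1}{-184 + 266} = \frac{1}{82}$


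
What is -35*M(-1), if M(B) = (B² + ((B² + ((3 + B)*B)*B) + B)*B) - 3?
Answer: 140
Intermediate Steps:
M(B) = -3 + B² + B*(B + B² + B²*(3 + B)) (M(B) = (B² + ((B² + (B*(3 + B))*B) + B)*B) - 3 = (B² + ((B² + B²*(3 + B)) + B)*B) - 3 = (B² + (B + B² + B²*(3 + B))*B) - 3 = (B² + B*(B + B² + B²*(3 + B))) - 3 = -3 + B² + B*(B + B² + B²*(3 + B)))
-35*M(-1) = -35*(-3 + (-1)⁴ + 2*(-1)² + 4*(-1)³) = -35*(-3 + 1 + 2*1 + 4*(-1)) = -35*(-3 + 1 + 2 - 4) = -35*(-4) = 140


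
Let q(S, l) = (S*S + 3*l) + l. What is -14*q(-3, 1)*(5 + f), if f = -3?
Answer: -364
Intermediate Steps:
q(S, l) = S² + 4*l (q(S, l) = (S² + 3*l) + l = S² + 4*l)
-14*q(-3, 1)*(5 + f) = -14*((-3)² + 4*1)*(5 - 3) = -14*(9 + 4)*2 = -182*2 = -14*26 = -364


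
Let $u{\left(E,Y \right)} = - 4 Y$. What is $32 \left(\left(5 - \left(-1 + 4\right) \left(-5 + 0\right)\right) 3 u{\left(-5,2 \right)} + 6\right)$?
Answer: $-15168$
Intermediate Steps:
$32 \left(\left(5 - \left(-1 + 4\right) \left(-5 + 0\right)\right) 3 u{\left(-5,2 \right)} + 6\right) = 32 \left(\left(5 - \left(-1 + 4\right) \left(-5 + 0\right)\right) 3 \left(\left(-4\right) 2\right) + 6\right) = 32 \left(\left(5 - 3 \left(-5\right)\right) 3 \left(-8\right) + 6\right) = 32 \left(\left(5 - -15\right) 3 \left(-8\right) + 6\right) = 32 \left(\left(5 + 15\right) 3 \left(-8\right) + 6\right) = 32 \left(20 \cdot 3 \left(-8\right) + 6\right) = 32 \left(60 \left(-8\right) + 6\right) = 32 \left(-480 + 6\right) = 32 \left(-474\right) = -15168$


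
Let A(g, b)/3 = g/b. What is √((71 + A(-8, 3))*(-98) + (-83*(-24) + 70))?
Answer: 4*I*√257 ≈ 64.125*I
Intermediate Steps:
A(g, b) = 3*g/b (A(g, b) = 3*(g/b) = 3*g/b)
√((71 + A(-8, 3))*(-98) + (-83*(-24) + 70)) = √((71 + 3*(-8)/3)*(-98) + (-83*(-24) + 70)) = √((71 + 3*(-8)*(⅓))*(-98) + (1992 + 70)) = √((71 - 8)*(-98) + 2062) = √(63*(-98) + 2062) = √(-6174 + 2062) = √(-4112) = 4*I*√257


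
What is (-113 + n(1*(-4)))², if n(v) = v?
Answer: 13689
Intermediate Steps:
(-113 + n(1*(-4)))² = (-113 + 1*(-4))² = (-113 - 4)² = (-117)² = 13689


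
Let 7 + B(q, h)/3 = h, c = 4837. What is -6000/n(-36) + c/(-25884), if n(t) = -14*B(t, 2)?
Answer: -5210659/181188 ≈ -28.758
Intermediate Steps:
B(q, h) = -21 + 3*h
n(t) = 210 (n(t) = -14*(-21 + 3*2) = -14*(-21 + 6) = -14*(-15) = 210)
-6000/n(-36) + c/(-25884) = -6000/210 + 4837/(-25884) = -6000*1/210 + 4837*(-1/25884) = -200/7 - 4837/25884 = -5210659/181188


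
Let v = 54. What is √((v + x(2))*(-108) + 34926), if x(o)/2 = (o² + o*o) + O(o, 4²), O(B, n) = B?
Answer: 67*√6 ≈ 164.12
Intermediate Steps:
x(o) = 2*o + 4*o² (x(o) = 2*((o² + o*o) + o) = 2*((o² + o²) + o) = 2*(2*o² + o) = 2*(o + 2*o²) = 2*o + 4*o²)
√((v + x(2))*(-108) + 34926) = √((54 + 2*2*(1 + 2*2))*(-108) + 34926) = √((54 + 2*2*(1 + 4))*(-108) + 34926) = √((54 + 2*2*5)*(-108) + 34926) = √((54 + 20)*(-108) + 34926) = √(74*(-108) + 34926) = √(-7992 + 34926) = √26934 = 67*√6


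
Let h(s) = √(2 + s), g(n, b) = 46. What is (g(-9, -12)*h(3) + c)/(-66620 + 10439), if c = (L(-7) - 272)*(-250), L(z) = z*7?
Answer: -26750/18727 - 46*√5/56181 ≈ -1.4303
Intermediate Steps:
L(z) = 7*z
c = 80250 (c = (7*(-7) - 272)*(-250) = (-49 - 272)*(-250) = -321*(-250) = 80250)
(g(-9, -12)*h(3) + c)/(-66620 + 10439) = (46*√(2 + 3) + 80250)/(-66620 + 10439) = (46*√5 + 80250)/(-56181) = (80250 + 46*√5)*(-1/56181) = -26750/18727 - 46*√5/56181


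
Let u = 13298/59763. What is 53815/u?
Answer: 3216145845/13298 ≈ 2.4185e+5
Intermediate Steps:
u = 13298/59763 (u = 13298*(1/59763) = 13298/59763 ≈ 0.22251)
53815/u = 53815/(13298/59763) = 53815*(59763/13298) = 3216145845/13298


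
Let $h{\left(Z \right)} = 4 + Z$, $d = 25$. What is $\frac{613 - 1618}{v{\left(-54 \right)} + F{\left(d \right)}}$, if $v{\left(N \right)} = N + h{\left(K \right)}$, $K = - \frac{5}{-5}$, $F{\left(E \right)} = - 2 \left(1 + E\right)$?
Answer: $\frac{1005}{101} \approx 9.9505$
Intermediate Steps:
$F{\left(E \right)} = -2 - 2 E$
$K = 1$ ($K = \left(-5\right) \left(- \frac{1}{5}\right) = 1$)
$v{\left(N \right)} = 5 + N$ ($v{\left(N \right)} = N + \left(4 + 1\right) = N + 5 = 5 + N$)
$\frac{613 - 1618}{v{\left(-54 \right)} + F{\left(d \right)}} = \frac{613 - 1618}{\left(5 - 54\right) - 52} = - \frac{1005}{-49 - 52} = - \frac{1005}{-101} = \left(-1005\right) \left(- \frac{1}{101}\right) = \frac{1005}{101}$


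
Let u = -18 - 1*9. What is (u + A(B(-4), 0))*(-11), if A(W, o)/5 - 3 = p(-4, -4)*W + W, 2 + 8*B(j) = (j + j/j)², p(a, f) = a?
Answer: 2211/8 ≈ 276.38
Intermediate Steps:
u = -27 (u = -18 - 9 = -27)
B(j) = -¼ + (1 + j)²/8 (B(j) = -¼ + (j + j/j)²/8 = -¼ + (j + 1)²/8 = -¼ + (1 + j)²/8)
A(W, o) = 15 - 15*W (A(W, o) = 15 + 5*(-4*W + W) = 15 + 5*(-3*W) = 15 - 15*W)
(u + A(B(-4), 0))*(-11) = (-27 + (15 - 15*(-¼ + (1 - 4)²/8)))*(-11) = (-27 + (15 - 15*(-¼ + (⅛)*(-3)²)))*(-11) = (-27 + (15 - 15*(-¼ + (⅛)*9)))*(-11) = (-27 + (15 - 15*(-¼ + 9/8)))*(-11) = (-27 + (15 - 15*7/8))*(-11) = (-27 + (15 - 105/8))*(-11) = (-27 + 15/8)*(-11) = -201/8*(-11) = 2211/8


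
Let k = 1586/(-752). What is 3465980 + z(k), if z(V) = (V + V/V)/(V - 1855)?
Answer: 2420200252957/698273 ≈ 3.4660e+6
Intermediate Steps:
k = -793/376 (k = 1586*(-1/752) = -793/376 ≈ -2.1090)
z(V) = (1 + V)/(-1855 + V) (z(V) = (V + 1)/(-1855 + V) = (1 + V)/(-1855 + V))
3465980 + z(k) = 3465980 + (1 - 793/376)/(-1855 - 793/376) = 3465980 - 417/376/(-698273/376) = 3465980 - 376/698273*(-417/376) = 3465980 + 417/698273 = 2420200252957/698273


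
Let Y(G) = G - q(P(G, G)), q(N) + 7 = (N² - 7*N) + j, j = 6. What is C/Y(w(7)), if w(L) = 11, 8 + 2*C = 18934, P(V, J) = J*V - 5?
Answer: -9463/12632 ≈ -0.74913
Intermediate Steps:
P(V, J) = -5 + J*V
C = 9463 (C = -4 + (½)*18934 = -4 + 9467 = 9463)
q(N) = -1 + N² - 7*N (q(N) = -7 + ((N² - 7*N) + 6) = -7 + (6 + N² - 7*N) = -1 + N² - 7*N)
Y(G) = -34 + G - (-5 + G²)² + 7*G² (Y(G) = G - (-1 + (-5 + G*G)² - 7*(-5 + G*G)) = G - (-1 + (-5 + G²)² - 7*(-5 + G²)) = G - (-1 + (-5 + G²)² + (35 - 7*G²)) = G - (34 + (-5 + G²)² - 7*G²) = G + (-34 - (-5 + G²)² + 7*G²) = -34 + G - (-5 + G²)² + 7*G²)
C/Y(w(7)) = 9463/(-59 + 11 - 1*11⁴ + 17*11²) = 9463/(-59 + 11 - 1*14641 + 17*121) = 9463/(-59 + 11 - 14641 + 2057) = 9463/(-12632) = 9463*(-1/12632) = -9463/12632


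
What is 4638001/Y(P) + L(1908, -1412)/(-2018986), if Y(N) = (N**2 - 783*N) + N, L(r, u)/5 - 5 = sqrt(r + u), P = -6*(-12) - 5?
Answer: -9364060284611/96719524330 - 10*sqrt(31)/1009493 ≈ -96.817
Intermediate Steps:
P = 67 (P = 72 - 5 = 67)
L(r, u) = 25 + 5*sqrt(r + u)
Y(N) = N**2 - 782*N
4638001/Y(P) + L(1908, -1412)/(-2018986) = 4638001/((67*(-782 + 67))) + (25 + 5*sqrt(1908 - 1412))/(-2018986) = 4638001/((67*(-715))) + (25 + 5*sqrt(496))*(-1/2018986) = 4638001/(-47905) + (25 + 5*(4*sqrt(31)))*(-1/2018986) = 4638001*(-1/47905) + (25 + 20*sqrt(31))*(-1/2018986) = -4638001/47905 + (-25/2018986 - 10*sqrt(31)/1009493) = -9364060284611/96719524330 - 10*sqrt(31)/1009493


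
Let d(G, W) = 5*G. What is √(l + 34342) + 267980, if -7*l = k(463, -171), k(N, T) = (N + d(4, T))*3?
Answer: 267980 + √34135 ≈ 2.6817e+5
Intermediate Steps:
k(N, T) = 60 + 3*N (k(N, T) = (N + 5*4)*3 = (N + 20)*3 = (20 + N)*3 = 60 + 3*N)
l = -207 (l = -(60 + 3*463)/7 = -(60 + 1389)/7 = -⅐*1449 = -207)
√(l + 34342) + 267980 = √(-207 + 34342) + 267980 = √34135 + 267980 = 267980 + √34135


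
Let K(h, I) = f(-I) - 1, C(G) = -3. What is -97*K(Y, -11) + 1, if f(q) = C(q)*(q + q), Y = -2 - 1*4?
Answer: 6500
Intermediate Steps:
Y = -6 (Y = -2 - 4 = -6)
f(q) = -6*q (f(q) = -3*(q + q) = -6*q)
K(h, I) = -1 + 6*I (K(h, I) = -(-6)*I - 1 = 6*I - 1 = -1 + 6*I)
-97*K(Y, -11) + 1 = -97*(-1 + 6*(-11)) + 1 = -97*(-1 - 66) + 1 = -97*(-67) + 1 = 6499 + 1 = 6500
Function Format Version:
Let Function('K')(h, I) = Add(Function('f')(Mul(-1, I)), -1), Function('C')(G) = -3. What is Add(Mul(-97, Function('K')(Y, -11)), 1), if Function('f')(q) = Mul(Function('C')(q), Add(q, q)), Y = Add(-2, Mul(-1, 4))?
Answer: 6500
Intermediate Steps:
Y = -6 (Y = Add(-2, -4) = -6)
Function('f')(q) = Mul(-6, q) (Function('f')(q) = Mul(-3, Add(q, q)) = Mul(-3, Mul(2, q)) = Mul(-6, q))
Function('K')(h, I) = Add(-1, Mul(6, I)) (Function('K')(h, I) = Add(Mul(-6, Mul(-1, I)), -1) = Add(Mul(6, I), -1) = Add(-1, Mul(6, I)))
Add(Mul(-97, Function('K')(Y, -11)), 1) = Add(Mul(-97, Add(-1, Mul(6, -11))), 1) = Add(Mul(-97, Add(-1, -66)), 1) = Add(Mul(-97, -67), 1) = Add(6499, 1) = 6500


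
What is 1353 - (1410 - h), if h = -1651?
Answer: -1708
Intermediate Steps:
1353 - (1410 - h) = 1353 - (1410 - 1*(-1651)) = 1353 - (1410 + 1651) = 1353 - 1*3061 = 1353 - 3061 = -1708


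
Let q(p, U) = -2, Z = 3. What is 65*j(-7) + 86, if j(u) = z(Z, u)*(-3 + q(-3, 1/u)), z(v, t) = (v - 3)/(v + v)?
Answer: 86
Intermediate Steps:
z(v, t) = (-3 + v)/(2*v) (z(v, t) = (-3 + v)/((2*v)) = (-3 + v)*(1/(2*v)) = (-3 + v)/(2*v))
j(u) = 0 (j(u) = ((½)*(-3 + 3)/3)*(-3 - 2) = ((½)*(⅓)*0)*(-5) = 0*(-5) = 0)
65*j(-7) + 86 = 65*0 + 86 = 0 + 86 = 86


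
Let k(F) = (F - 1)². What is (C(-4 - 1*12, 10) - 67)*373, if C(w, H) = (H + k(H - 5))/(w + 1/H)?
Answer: -4070549/159 ≈ -25601.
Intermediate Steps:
k(F) = (-1 + F)²
C(w, H) = (H + (-6 + H)²)/(w + 1/H) (C(w, H) = (H + (-1 + (H - 5))²)/(w + 1/H) = (H + (-1 + (-5 + H))²)/(w + 1/H) = (H + (-6 + H)²)/(w + 1/H))
(C(-4 - 1*12, 10) - 67)*373 = (10*(10 + (-6 + 10)²)/(1 + 10*(-4 - 1*12)) - 67)*373 = (10*(10 + 4²)/(1 + 10*(-4 - 12)) - 67)*373 = (10*(10 + 16)/(1 + 10*(-16)) - 67)*373 = (10*26/(1 - 160) - 67)*373 = (10*26/(-159) - 67)*373 = (10*(-1/159)*26 - 67)*373 = (-260/159 - 67)*373 = -10913/159*373 = -4070549/159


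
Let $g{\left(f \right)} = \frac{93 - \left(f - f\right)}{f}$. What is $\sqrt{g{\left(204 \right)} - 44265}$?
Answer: $\frac{i \sqrt{51169813}}{34} \approx 210.39 i$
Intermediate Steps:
$g{\left(f \right)} = \frac{93}{f}$ ($g{\left(f \right)} = \frac{93 - 0}{f} = \frac{93 + 0}{f} = \frac{93}{f}$)
$\sqrt{g{\left(204 \right)} - 44265} = \sqrt{\frac{93}{204} - 44265} = \sqrt{93 \cdot \frac{1}{204} - 44265} = \sqrt{\frac{31}{68} - 44265} = \sqrt{- \frac{3009989}{68}} = \frac{i \sqrt{51169813}}{34}$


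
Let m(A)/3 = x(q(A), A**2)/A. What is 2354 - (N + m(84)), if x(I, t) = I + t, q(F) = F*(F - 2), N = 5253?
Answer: -3397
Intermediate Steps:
q(F) = F*(-2 + F)
m(A) = 3*(A**2 + A*(-2 + A))/A (m(A) = 3*((A*(-2 + A) + A**2)/A) = 3*((A**2 + A*(-2 + A))/A) = 3*(A**2 + A*(-2 + A))/A)
2354 - (N + m(84)) = 2354 - (5253 + (-6 + 6*84)) = 2354 - (5253 + (-6 + 504)) = 2354 - (5253 + 498) = 2354 - 1*5751 = 2354 - 5751 = -3397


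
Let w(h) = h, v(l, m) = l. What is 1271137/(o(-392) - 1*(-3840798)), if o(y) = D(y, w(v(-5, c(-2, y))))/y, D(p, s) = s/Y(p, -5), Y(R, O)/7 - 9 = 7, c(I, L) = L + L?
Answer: 55807998848/168626395397 ≈ 0.33096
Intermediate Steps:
c(I, L) = 2*L
Y(R, O) = 112 (Y(R, O) = 63 + 7*7 = 63 + 49 = 112)
D(p, s) = s/112
o(y) = -5/(112*y) (o(y) = ((1/112)*(-5))/y = -5/(112*y))
1271137/(o(-392) - 1*(-3840798)) = 1271137/(-5/112/(-392) - 1*(-3840798)) = 1271137/(-5/112*(-1/392) + 3840798) = 1271137/(5/43904 + 3840798) = 1271137/(168626395397/43904) = 1271137*(43904/168626395397) = 55807998848/168626395397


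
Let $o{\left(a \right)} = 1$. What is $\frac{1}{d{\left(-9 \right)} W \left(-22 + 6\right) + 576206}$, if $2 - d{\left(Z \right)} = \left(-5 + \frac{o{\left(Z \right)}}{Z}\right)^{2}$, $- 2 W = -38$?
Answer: $\frac{81}{47266702} \approx 1.7137 \cdot 10^{-6}$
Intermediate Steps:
$W = 19$ ($W = \left(- \frac{1}{2}\right) \left(-38\right) = 19$)
$d{\left(Z \right)} = 2 - \left(-5 + \frac{1}{Z}\right)^{2}$ ($d{\left(Z \right)} = 2 - \left(-5 + 1 \frac{1}{Z}\right)^{2} = 2 - \left(-5 + \frac{1}{Z}\right)^{2}$)
$\frac{1}{d{\left(-9 \right)} W \left(-22 + 6\right) + 576206} = \frac{1}{\left(-23 - \frac{1}{81} + \frac{10}{-9}\right) 19 \left(-22 + 6\right) + 576206} = \frac{1}{\left(-23 - \frac{1}{81} + 10 \left(- \frac{1}{9}\right)\right) 19 \left(-16\right) + 576206} = \frac{1}{\left(-23 - \frac{1}{81} - \frac{10}{9}\right) 19 \left(-16\right) + 576206} = \frac{1}{\left(- \frac{1954}{81}\right) 19 \left(-16\right) + 576206} = \frac{1}{\left(- \frac{37126}{81}\right) \left(-16\right) + 576206} = \frac{1}{\frac{594016}{81} + 576206} = \frac{1}{\frac{47266702}{81}} = \frac{81}{47266702}$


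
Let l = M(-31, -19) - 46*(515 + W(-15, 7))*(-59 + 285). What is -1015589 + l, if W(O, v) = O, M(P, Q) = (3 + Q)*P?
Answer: -6213093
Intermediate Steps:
M(P, Q) = P*(3 + Q)
l = -5197504 (l = -31*(3 - 19) - 46*(515 - 15)*(-59 + 285) = -31*(-16) - 23000*226 = 496 - 46*113000 = 496 - 5198000 = -5197504)
-1015589 + l = -1015589 - 5197504 = -6213093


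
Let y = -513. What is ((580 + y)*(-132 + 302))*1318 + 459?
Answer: 15012479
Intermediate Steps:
((580 + y)*(-132 + 302))*1318 + 459 = ((580 - 513)*(-132 + 302))*1318 + 459 = (67*170)*1318 + 459 = 11390*1318 + 459 = 15012020 + 459 = 15012479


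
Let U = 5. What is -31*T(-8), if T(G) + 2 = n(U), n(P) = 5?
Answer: -93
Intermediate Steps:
T(G) = 3 (T(G) = -2 + 5 = 3)
-31*T(-8) = -31*3 = -93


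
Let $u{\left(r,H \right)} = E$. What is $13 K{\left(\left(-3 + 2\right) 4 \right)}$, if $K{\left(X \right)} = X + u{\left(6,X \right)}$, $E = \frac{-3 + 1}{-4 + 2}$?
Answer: $-39$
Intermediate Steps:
$E = 1$ ($E = - \frac{2}{-2} = \left(-2\right) \left(- \frac{1}{2}\right) = 1$)
$u{\left(r,H \right)} = 1$
$K{\left(X \right)} = 1 + X$ ($K{\left(X \right)} = X + 1 = 1 + X$)
$13 K{\left(\left(-3 + 2\right) 4 \right)} = 13 \left(1 + \left(-3 + 2\right) 4\right) = 13 \left(1 - 4\right) = 13 \left(-3\right) = -39$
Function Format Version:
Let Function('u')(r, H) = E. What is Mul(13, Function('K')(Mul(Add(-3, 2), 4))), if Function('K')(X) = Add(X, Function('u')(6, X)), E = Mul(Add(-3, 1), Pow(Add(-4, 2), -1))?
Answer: -39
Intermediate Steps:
E = 1 (E = Mul(-2, Pow(-2, -1)) = Mul(-2, Rational(-1, 2)) = 1)
Function('u')(r, H) = 1
Function('K')(X) = Add(1, X) (Function('K')(X) = Add(X, 1) = Add(1, X))
Mul(13, Function('K')(Mul(Add(-3, 2), 4))) = Mul(13, Add(1, Mul(Add(-3, 2), 4))) = Mul(13, Add(1, Mul(-1, 4))) = Mul(13, Add(1, -4)) = Mul(13, -3) = -39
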